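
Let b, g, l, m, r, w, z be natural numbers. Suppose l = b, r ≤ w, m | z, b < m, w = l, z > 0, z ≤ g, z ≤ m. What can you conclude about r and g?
r < g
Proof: w = l and r ≤ w, so r ≤ l. Since l = b, r ≤ b. m | z and z > 0, therefore m ≤ z. z ≤ m, so m = z. Since b < m, b < z. Since z ≤ g, b < g. Since r ≤ b, r < g.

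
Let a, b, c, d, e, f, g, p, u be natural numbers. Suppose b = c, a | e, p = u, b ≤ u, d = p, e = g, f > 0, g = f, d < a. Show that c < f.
b = c and b ≤ u, hence c ≤ u. Since d = p and d < a, p < a. From p = u, u < a. Since c ≤ u, c < a. Because e = g and g = f, e = f. Since a | e, a | f. Since f > 0, a ≤ f. c < a, so c < f.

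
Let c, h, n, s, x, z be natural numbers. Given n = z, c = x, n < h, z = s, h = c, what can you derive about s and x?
s < x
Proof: h = c and c = x, therefore h = x. n = z and z = s, thus n = s. n < h, so s < h. Since h = x, s < x.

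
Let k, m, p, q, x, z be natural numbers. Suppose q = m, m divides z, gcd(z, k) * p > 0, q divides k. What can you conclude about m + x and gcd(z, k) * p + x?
m + x ≤ gcd(z, k) * p + x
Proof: q = m and q divides k, so m divides k. Since m divides z, m divides gcd(z, k). Then m divides gcd(z, k) * p. gcd(z, k) * p > 0, so m ≤ gcd(z, k) * p. Then m + x ≤ gcd(z, k) * p + x.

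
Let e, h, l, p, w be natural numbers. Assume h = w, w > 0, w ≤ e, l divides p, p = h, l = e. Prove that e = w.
p = h and h = w, hence p = w. l = e and l divides p, thus e divides p. Since p = w, e divides w. w > 0, so e ≤ w. w ≤ e, so w = e. Then e = w.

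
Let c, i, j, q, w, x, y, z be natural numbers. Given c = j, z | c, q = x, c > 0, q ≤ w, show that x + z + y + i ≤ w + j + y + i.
q = x and q ≤ w, therefore x ≤ w. Because z | c and c > 0, z ≤ c. Since c = j, z ≤ j. x ≤ w, so x + z ≤ w + j. Then x + z + y ≤ w + j + y. Then x + z + y + i ≤ w + j + y + i.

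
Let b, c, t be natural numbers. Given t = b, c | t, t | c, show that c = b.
c | t and t | c, therefore c = t. Since t = b, c = b.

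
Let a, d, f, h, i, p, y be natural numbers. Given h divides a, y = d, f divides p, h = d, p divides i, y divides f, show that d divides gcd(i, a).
y divides f and f divides p, hence y divides p. Since p divides i, y divides i. Since y = d, d divides i. h = d and h divides a, therefore d divides a. Since d divides i, d divides gcd(i, a).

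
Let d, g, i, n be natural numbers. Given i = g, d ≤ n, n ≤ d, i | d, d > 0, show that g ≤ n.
From d ≤ n and n ≤ d, d = n. i | d and d > 0, hence i ≤ d. Since d = n, i ≤ n. From i = g, g ≤ n.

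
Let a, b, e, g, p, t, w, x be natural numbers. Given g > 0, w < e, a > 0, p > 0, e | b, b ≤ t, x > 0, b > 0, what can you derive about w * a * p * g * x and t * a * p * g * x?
w * a * p * g * x < t * a * p * g * x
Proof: e | b and b > 0, therefore e ≤ b. b ≤ t, so e ≤ t. Since w < e, w < t. Since a > 0, w * a < t * a. Since p > 0, w * a * p < t * a * p. Since g > 0, w * a * p * g < t * a * p * g. Since x > 0, w * a * p * g * x < t * a * p * g * x.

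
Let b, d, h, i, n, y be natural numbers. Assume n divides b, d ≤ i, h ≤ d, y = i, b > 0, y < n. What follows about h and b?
h < b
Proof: h ≤ d and d ≤ i, hence h ≤ i. y = i and y < n, so i < n. Since n divides b and b > 0, n ≤ b. Because i < n, i < b. h ≤ i, so h < b.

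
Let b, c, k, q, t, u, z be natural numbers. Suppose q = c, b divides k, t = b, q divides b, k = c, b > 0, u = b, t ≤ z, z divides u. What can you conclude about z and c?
z = c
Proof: u = b and z divides u, so z divides b. b > 0, so z ≤ b. t = b and t ≤ z, thus b ≤ z. z ≤ b, so z = b. k = c and b divides k, so b divides c. Because q = c and q divides b, c divides b. Because b divides c, b = c. z = b, so z = c.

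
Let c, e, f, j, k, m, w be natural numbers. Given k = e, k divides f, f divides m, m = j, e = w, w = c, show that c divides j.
e = w and w = c, so e = c. k = e and k divides f, therefore e divides f. Since e = c, c divides f. m = j and f divides m, thus f divides j. c divides f, so c divides j.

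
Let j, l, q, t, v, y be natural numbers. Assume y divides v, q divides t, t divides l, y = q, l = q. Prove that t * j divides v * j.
l = q and t divides l, so t divides q. q divides t, so q = t. Since y = q, y = t. Since y divides v, t divides v. Then t * j divides v * j.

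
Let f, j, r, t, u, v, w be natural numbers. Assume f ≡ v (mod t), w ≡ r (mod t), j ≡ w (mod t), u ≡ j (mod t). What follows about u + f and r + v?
u + f ≡ r + v (mod t)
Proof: From u ≡ j (mod t) and j ≡ w (mod t), u ≡ w (mod t). w ≡ r (mod t), so u ≡ r (mod t). From f ≡ v (mod t), by adding congruences, u + f ≡ r + v (mod t).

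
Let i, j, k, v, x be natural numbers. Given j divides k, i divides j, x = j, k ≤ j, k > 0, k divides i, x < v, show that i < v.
Since j divides k and k > 0, j ≤ k. Since k ≤ j, k = j. Since k divides i, j divides i. i divides j, so j = i. Because x = j, x = i. x < v, so i < v.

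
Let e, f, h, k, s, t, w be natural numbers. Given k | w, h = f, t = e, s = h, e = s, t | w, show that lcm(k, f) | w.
From e = s and s = h, e = h. h = f, so e = f. t = e and t | w, thus e | w. Since e = f, f | w. k | w, so lcm(k, f) | w.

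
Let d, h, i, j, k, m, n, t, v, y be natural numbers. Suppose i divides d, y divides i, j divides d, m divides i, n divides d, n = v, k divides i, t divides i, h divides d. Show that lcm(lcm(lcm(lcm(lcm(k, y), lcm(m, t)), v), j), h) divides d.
k divides i and y divides i, hence lcm(k, y) divides i. m divides i and t divides i, therefore lcm(m, t) divides i. Since lcm(k, y) divides i, lcm(lcm(k, y), lcm(m, t)) divides i. i divides d, so lcm(lcm(k, y), lcm(m, t)) divides d. n = v and n divides d, therefore v divides d. Since lcm(lcm(k, y), lcm(m, t)) divides d, lcm(lcm(lcm(k, y), lcm(m, t)), v) divides d. Since j divides d, lcm(lcm(lcm(lcm(k, y), lcm(m, t)), v), j) divides d. Since h divides d, lcm(lcm(lcm(lcm(lcm(k, y), lcm(m, t)), v), j), h) divides d.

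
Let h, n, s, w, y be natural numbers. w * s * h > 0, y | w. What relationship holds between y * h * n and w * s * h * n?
y * h * n ≤ w * s * h * n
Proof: y | w, so y | w * s. Then y * h | w * s * h. Since w * s * h > 0, y * h ≤ w * s * h. Then y * h * n ≤ w * s * h * n.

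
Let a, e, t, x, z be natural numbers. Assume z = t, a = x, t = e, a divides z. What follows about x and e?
x divides e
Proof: Because z = t and t = e, z = e. Because a = x and a divides z, x divides z. Since z = e, x divides e.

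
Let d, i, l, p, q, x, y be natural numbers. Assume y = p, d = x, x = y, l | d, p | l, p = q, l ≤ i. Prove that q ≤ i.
From d = x and x = y, d = y. l | d, so l | y. Since y = p, l | p. From p | l, l = p. Since p = q, l = q. l ≤ i, so q ≤ i.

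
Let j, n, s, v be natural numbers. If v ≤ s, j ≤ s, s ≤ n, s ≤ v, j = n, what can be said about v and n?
v = n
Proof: Because j = n and j ≤ s, n ≤ s. From s ≤ n, n = s. s ≤ v and v ≤ s, hence s = v. n = s, so n = v. Then v = n.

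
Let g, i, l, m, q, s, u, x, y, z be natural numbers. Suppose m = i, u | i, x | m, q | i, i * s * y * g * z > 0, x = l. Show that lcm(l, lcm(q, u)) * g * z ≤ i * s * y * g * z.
Because m = i and x | m, x | i. Since x = l, l | i. From q | i and u | i, lcm(q, u) | i. l | i, so lcm(l, lcm(q, u)) | i. Then lcm(l, lcm(q, u)) | i * s. Then lcm(l, lcm(q, u)) | i * s * y. Then lcm(l, lcm(q, u)) * g | i * s * y * g. Then lcm(l, lcm(q, u)) * g * z | i * s * y * g * z. i * s * y * g * z > 0, so lcm(l, lcm(q, u)) * g * z ≤ i * s * y * g * z.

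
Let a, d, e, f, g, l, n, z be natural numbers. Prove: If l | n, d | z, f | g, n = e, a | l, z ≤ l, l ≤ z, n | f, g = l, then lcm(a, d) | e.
g = l and f | g, therefore f | l. n | f, so n | l. Because l | n, l = n. From n = e, l = e. z ≤ l and l ≤ z, so z = l. Since d | z, d | l. Since a | l, lcm(a, d) | l. l = e, so lcm(a, d) | e.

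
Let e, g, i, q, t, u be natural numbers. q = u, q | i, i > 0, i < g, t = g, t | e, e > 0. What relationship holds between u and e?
u < e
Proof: q | i and i > 0, therefore q ≤ i. Since q = u, u ≤ i. Since i < g, u < g. t = g and t | e, therefore g | e. Since e > 0, g ≤ e. Since u < g, u < e.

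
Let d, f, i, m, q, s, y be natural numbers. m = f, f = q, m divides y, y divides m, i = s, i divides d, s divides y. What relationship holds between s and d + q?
s divides d + q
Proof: Because i = s and i divides d, s divides d. m = f and f = q, therefore m = q. Because y divides m and m divides y, y = m. s divides y, so s divides m. Since m = q, s divides q. Since s divides d, s divides d + q.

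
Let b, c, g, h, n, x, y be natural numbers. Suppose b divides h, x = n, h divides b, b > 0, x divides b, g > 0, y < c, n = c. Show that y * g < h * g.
b divides h and h divides b, thus b = h. x = n and n = c, therefore x = c. Since x divides b, c divides b. b > 0, so c ≤ b. From y < c, y < b. b = h, so y < h. Since g > 0, by multiplying by a positive, y * g < h * g.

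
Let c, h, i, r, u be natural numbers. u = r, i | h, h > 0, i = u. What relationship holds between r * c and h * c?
r * c ≤ h * c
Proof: Since i = u and i | h, u | h. Since u = r, r | h. h > 0, so r ≤ h. Then r * c ≤ h * c.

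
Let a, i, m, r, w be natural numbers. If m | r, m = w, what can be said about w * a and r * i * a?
w * a | r * i * a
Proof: m = w and m | r, thus w | r. Then w | r * i. Then w * a | r * i * a.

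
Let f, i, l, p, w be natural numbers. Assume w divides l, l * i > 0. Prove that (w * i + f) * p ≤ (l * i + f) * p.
w divides l, thus w * i divides l * i. l * i > 0, so w * i ≤ l * i. Then w * i + f ≤ l * i + f. By multiplying by a non-negative, (w * i + f) * p ≤ (l * i + f) * p.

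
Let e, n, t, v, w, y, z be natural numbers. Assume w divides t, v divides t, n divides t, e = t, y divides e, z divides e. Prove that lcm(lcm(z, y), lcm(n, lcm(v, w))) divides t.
z divides e and y divides e, hence lcm(z, y) divides e. Since e = t, lcm(z, y) divides t. v divides t and w divides t, thus lcm(v, w) divides t. Since n divides t, lcm(n, lcm(v, w)) divides t. Since lcm(z, y) divides t, lcm(lcm(z, y), lcm(n, lcm(v, w))) divides t.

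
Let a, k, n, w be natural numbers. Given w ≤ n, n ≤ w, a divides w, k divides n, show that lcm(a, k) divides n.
w ≤ n and n ≤ w, hence w = n. a divides w, so a divides n. Since k divides n, lcm(a, k) divides n.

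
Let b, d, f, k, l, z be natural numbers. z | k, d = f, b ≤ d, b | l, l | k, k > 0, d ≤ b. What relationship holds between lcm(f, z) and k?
lcm(f, z) ≤ k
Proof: b ≤ d and d ≤ b, therefore b = d. d = f, so b = f. Since b | l and l | k, b | k. b = f, so f | k. Since z | k, lcm(f, z) | k. k > 0, so lcm(f, z) ≤ k.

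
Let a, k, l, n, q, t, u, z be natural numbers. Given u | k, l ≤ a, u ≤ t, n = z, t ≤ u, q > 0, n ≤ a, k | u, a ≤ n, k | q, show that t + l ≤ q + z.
u ≤ t and t ≤ u, so u = t. Since k | u and u | k, k = u. k | q and q > 0, thus k ≤ q. k = u, so u ≤ q. u = t, so t ≤ q. a ≤ n and n ≤ a, hence a = n. Because n = z, a = z. l ≤ a, so l ≤ z. Since t ≤ q, t + l ≤ q + z.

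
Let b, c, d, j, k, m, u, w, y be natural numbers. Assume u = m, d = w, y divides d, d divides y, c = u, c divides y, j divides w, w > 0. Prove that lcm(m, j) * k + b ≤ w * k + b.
Since y divides d and d divides y, y = d. Because c = u and c divides y, u divides y. y = d, so u divides d. d = w, so u divides w. u = m, so m divides w. Since j divides w, lcm(m, j) divides w. Since w > 0, lcm(m, j) ≤ w. By multiplying by a non-negative, lcm(m, j) * k ≤ w * k. Then lcm(m, j) * k + b ≤ w * k + b.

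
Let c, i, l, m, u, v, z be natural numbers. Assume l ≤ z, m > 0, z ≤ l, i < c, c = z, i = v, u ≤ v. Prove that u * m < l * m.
Because z ≤ l and l ≤ z, z = l. From c = z, c = l. i = v and i < c, hence v < c. Since u ≤ v, u < c. c = l, so u < l. From m > 0, by multiplying by a positive, u * m < l * m.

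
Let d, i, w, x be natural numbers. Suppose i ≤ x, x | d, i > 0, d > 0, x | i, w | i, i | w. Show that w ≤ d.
x | i and i > 0, thus x ≤ i. Since i ≤ x, x = i. From i | w and w | i, i = w. Since x = i, x = w. Since x | d, w | d. d > 0, so w ≤ d.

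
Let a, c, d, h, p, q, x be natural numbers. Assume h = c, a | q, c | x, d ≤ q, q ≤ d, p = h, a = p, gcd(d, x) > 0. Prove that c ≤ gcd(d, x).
Since p = h and h = c, p = c. q ≤ d and d ≤ q, so q = d. a = p and a | q, so p | q. Since q = d, p | d. Since p = c, c | d. Since c | x, c | gcd(d, x). Since gcd(d, x) > 0, c ≤ gcd(d, x).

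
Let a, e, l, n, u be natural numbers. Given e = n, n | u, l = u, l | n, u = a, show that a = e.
l = u and l | n, therefore u | n. From n | u, n = u. e = n, so e = u. u = a, so e = a. Then a = e.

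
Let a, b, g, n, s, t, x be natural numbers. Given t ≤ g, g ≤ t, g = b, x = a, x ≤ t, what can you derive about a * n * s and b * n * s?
a * n * s ≤ b * n * s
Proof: t ≤ g and g ≤ t, thus t = g. From g = b, t = b. Because x = a and x ≤ t, a ≤ t. t = b, so a ≤ b. By multiplying by a non-negative, a * n ≤ b * n. By multiplying by a non-negative, a * n * s ≤ b * n * s.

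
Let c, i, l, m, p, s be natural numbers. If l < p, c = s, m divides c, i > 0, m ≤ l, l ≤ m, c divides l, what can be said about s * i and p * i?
s * i < p * i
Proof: m ≤ l and l ≤ m, thus m = l. Since m divides c, l divides c. Since c divides l, l = c. Since c = s, l = s. l < p, so s < p. Because i > 0, by multiplying by a positive, s * i < p * i.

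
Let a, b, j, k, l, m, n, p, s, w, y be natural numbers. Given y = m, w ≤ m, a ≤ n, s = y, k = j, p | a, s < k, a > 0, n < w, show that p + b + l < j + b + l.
Since p | a and a > 0, p ≤ a. Because a ≤ n, p ≤ n. From n < w and w ≤ m, n < m. From s = y and y = m, s = m. k = j and s < k, thus s < j. s = m, so m < j. Since n < m, n < j. Since p ≤ n, p < j. Then p + b < j + b. Then p + b + l < j + b + l.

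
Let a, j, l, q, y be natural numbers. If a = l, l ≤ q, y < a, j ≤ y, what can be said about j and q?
j < q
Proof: From a = l and y < a, y < l. From l ≤ q, y < q. j ≤ y, so j < q.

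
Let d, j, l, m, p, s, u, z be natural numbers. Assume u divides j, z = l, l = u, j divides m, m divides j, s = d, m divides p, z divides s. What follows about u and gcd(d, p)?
u divides gcd(d, p)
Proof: z = l and l = u, so z = u. From s = d and z divides s, z divides d. Since z = u, u divides d. j divides m and m divides j, therefore j = m. u divides j, so u divides m. From m divides p, u divides p. Since u divides d, u divides gcd(d, p).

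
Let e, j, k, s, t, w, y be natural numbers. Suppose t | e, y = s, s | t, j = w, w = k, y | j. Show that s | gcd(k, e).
Because j = w and w = k, j = k. Since y = s and y | j, s | j. Because j = k, s | k. Since s | t and t | e, s | e. Since s | k, s | gcd(k, e).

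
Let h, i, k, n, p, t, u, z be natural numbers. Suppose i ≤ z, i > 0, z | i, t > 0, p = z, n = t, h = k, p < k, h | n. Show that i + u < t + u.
z | i and i > 0, therefore z ≤ i. i ≤ z, so z = i. p = z, so p = i. h = k and h | n, hence k | n. n = t, so k | t. t > 0, so k ≤ t. Since p < k, p < t. p = i, so i < t. Then i + u < t + u.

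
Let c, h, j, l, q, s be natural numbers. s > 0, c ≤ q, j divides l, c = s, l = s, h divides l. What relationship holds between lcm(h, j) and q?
lcm(h, j) ≤ q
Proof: h divides l and j divides l, so lcm(h, j) divides l. l = s, so lcm(h, j) divides s. s > 0, so lcm(h, j) ≤ s. Since c = s and c ≤ q, s ≤ q. From lcm(h, j) ≤ s, lcm(h, j) ≤ q.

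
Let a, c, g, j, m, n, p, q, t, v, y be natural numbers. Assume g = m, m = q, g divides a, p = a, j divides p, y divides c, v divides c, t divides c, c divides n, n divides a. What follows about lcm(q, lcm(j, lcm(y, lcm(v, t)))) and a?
lcm(q, lcm(j, lcm(y, lcm(v, t)))) divides a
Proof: Since g = m and m = q, g = q. Since g divides a, q divides a. From p = a and j divides p, j divides a. v divides c and t divides c, hence lcm(v, t) divides c. Since y divides c, lcm(y, lcm(v, t)) divides c. c divides n, so lcm(y, lcm(v, t)) divides n. n divides a, so lcm(y, lcm(v, t)) divides a. Because j divides a, lcm(j, lcm(y, lcm(v, t))) divides a. q divides a, so lcm(q, lcm(j, lcm(y, lcm(v, t)))) divides a.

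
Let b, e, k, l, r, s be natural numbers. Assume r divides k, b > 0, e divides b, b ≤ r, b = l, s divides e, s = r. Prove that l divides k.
s = r and s divides e, so r divides e. e divides b, so r divides b. Since b > 0, r ≤ b. Since b ≤ r, r = b. b = l, so r = l. Since r divides k, l divides k.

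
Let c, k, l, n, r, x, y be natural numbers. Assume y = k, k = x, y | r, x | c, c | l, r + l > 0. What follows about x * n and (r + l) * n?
x * n ≤ (r + l) * n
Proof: y = k and k = x, thus y = x. Since y | r, x | r. x | c and c | l, so x | l. Since x | r, x | r + l. Because r + l > 0, x ≤ r + l. Then x * n ≤ (r + l) * n.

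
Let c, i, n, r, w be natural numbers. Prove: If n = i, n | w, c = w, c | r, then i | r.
n = i and n | w, so i | w. c = w and c | r, so w | r. Since i | w, i | r.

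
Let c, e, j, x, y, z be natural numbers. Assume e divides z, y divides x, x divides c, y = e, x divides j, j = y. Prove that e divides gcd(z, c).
j = y and x divides j, thus x divides y. y divides x, so x = y. y = e, so x = e. Since x divides c, e divides c. e divides z, so e divides gcd(z, c).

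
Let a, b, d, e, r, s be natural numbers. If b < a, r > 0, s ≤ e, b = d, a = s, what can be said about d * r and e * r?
d * r < e * r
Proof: Since a = s and b < a, b < s. Since b = d, d < s. Since s ≤ e, d < e. Combined with r > 0, by multiplying by a positive, d * r < e * r.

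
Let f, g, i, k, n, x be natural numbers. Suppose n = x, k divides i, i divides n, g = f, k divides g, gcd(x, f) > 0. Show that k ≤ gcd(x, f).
k divides i and i divides n, hence k divides n. n = x, so k divides x. Since g = f and k divides g, k divides f. k divides x, so k divides gcd(x, f). gcd(x, f) > 0, so k ≤ gcd(x, f).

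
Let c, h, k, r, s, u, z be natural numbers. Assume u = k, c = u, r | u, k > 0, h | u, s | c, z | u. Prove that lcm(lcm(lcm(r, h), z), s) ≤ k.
r | u and h | u, so lcm(r, h) | u. Since z | u, lcm(lcm(r, h), z) | u. Because c = u and s | c, s | u. lcm(lcm(r, h), z) | u, so lcm(lcm(lcm(r, h), z), s) | u. Since u = k, lcm(lcm(lcm(r, h), z), s) | k. Since k > 0, lcm(lcm(lcm(r, h), z), s) ≤ k.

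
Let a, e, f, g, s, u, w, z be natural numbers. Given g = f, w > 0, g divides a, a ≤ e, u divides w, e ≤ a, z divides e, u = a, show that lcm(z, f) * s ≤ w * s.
From e ≤ a and a ≤ e, e = a. Since z divides e, z divides a. From g = f and g divides a, f divides a. Since z divides a, lcm(z, f) divides a. u = a and u divides w, thus a divides w. Since lcm(z, f) divides a, lcm(z, f) divides w. Since w > 0, lcm(z, f) ≤ w. By multiplying by a non-negative, lcm(z, f) * s ≤ w * s.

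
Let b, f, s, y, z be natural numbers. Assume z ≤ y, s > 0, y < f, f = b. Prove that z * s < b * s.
f = b and y < f, so y < b. Since z ≤ y, z < b. From s > 0, z * s < b * s.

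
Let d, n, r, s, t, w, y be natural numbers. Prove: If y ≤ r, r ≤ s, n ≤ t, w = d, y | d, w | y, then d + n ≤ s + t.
From w = d and w | y, d | y. Since y | d, y = d. y ≤ r, so d ≤ r. r ≤ s, so d ≤ s. Since n ≤ t, d + n ≤ s + t.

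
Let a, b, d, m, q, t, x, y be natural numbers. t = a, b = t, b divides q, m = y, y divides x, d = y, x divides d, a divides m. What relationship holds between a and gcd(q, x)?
a divides gcd(q, x)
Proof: b = t and b divides q, hence t divides q. Since t = a, a divides q. Since d = y and x divides d, x divides y. y divides x, so y = x. From m = y, m = x. a divides m, so a divides x. a divides q, so a divides gcd(q, x).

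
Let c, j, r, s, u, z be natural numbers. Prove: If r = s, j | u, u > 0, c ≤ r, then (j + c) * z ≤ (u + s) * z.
j | u and u > 0, so j ≤ u. Since r = s and c ≤ r, c ≤ s. Since j ≤ u, j + c ≤ u + s. Then (j + c) * z ≤ (u + s) * z.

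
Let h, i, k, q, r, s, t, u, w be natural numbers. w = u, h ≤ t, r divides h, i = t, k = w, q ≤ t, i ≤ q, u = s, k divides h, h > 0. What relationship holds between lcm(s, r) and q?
lcm(s, r) ≤ q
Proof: w = u and u = s, thus w = s. k = w, so k = s. k divides h, so s divides h. r divides h, so lcm(s, r) divides h. Since h > 0, lcm(s, r) ≤ h. i = t and i ≤ q, so t ≤ q. Since q ≤ t, t = q. h ≤ t, so h ≤ q. lcm(s, r) ≤ h, so lcm(s, r) ≤ q.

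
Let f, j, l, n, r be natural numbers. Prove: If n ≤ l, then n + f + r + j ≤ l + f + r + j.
n ≤ l, so n + f ≤ l + f. Then n + f + r ≤ l + f + r. Then n + f + r + j ≤ l + f + r + j.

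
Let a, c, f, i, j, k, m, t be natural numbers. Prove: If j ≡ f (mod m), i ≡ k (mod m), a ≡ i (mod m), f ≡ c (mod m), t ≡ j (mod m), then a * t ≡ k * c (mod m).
a ≡ i (mod m) and i ≡ k (mod m), hence a ≡ k (mod m). From t ≡ j (mod m) and j ≡ f (mod m), t ≡ f (mod m). From f ≡ c (mod m), t ≡ c (mod m). a ≡ k (mod m), so a * t ≡ k * c (mod m).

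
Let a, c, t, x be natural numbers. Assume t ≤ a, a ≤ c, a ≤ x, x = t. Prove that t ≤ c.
From x = t and a ≤ x, a ≤ t. Since t ≤ a, a = t. a ≤ c, so t ≤ c.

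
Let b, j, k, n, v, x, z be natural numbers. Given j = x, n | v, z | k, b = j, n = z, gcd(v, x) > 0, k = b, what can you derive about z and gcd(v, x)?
z ≤ gcd(v, x)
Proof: Since n = z and n | v, z | v. b = j and j = x, therefore b = x. Since k = b and z | k, z | b. Since b = x, z | x. z | v, so z | gcd(v, x). Since gcd(v, x) > 0, z ≤ gcd(v, x).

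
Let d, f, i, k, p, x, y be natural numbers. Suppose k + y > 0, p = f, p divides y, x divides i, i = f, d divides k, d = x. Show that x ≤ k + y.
d = x and d divides k, therefore x divides k. i = f and x divides i, therefore x divides f. Because p = f and p divides y, f divides y. Since x divides f, x divides y. From x divides k, x divides k + y. k + y > 0, so x ≤ k + y.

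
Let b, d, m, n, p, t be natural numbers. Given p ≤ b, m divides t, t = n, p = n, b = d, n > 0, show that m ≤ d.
Because t = n and m divides t, m divides n. Since n > 0, m ≤ n. Because p = n and p ≤ b, n ≤ b. From b = d, n ≤ d. m ≤ n, so m ≤ d.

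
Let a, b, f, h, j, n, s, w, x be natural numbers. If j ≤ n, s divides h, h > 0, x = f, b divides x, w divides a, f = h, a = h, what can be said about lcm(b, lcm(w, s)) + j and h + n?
lcm(b, lcm(w, s)) + j ≤ h + n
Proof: Since x = f and f = h, x = h. b divides x, so b divides h. a = h and w divides a, thus w divides h. Since s divides h, lcm(w, s) divides h. b divides h, so lcm(b, lcm(w, s)) divides h. h > 0, so lcm(b, lcm(w, s)) ≤ h. From j ≤ n, lcm(b, lcm(w, s)) + j ≤ h + n.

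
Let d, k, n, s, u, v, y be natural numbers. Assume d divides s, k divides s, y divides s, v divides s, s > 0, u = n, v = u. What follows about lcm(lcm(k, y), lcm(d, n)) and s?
lcm(lcm(k, y), lcm(d, n)) ≤ s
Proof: Because k divides s and y divides s, lcm(k, y) divides s. Since v = u and v divides s, u divides s. u = n, so n divides s. Since d divides s, lcm(d, n) divides s. lcm(k, y) divides s, so lcm(lcm(k, y), lcm(d, n)) divides s. s > 0, so lcm(lcm(k, y), lcm(d, n)) ≤ s.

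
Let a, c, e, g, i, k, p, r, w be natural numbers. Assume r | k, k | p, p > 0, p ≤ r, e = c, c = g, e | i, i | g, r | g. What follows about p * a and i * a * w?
p * a | i * a * w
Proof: Because r | k and k | p, r | p. Since p > 0, r ≤ p. p ≤ r, so r = p. From e = c and c = g, e = g. e | i, so g | i. Since i | g, g = i. r | g, so r | i. From r = p, p | i. Then p * a | i * a. Then p * a | i * a * w.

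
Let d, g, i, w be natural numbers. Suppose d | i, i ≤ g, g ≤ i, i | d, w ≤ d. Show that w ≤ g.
Because d | i and i | d, d = i. Since i ≤ g and g ≤ i, i = g. Since d = i, d = g. w ≤ d, so w ≤ g.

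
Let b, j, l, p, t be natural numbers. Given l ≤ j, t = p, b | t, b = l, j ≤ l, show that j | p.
l ≤ j and j ≤ l, thus l = j. Because b = l and b | t, l | t. Since t = p, l | p. l = j, so j | p.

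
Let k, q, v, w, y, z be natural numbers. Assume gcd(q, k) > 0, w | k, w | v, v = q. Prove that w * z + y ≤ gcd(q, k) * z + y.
Since v = q and w | v, w | q. Since w | k, w | gcd(q, k). gcd(q, k) > 0, so w ≤ gcd(q, k). Then w * z ≤ gcd(q, k) * z. Then w * z + y ≤ gcd(q, k) * z + y.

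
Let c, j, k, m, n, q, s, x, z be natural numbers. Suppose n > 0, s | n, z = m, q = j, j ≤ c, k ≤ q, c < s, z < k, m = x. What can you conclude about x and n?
x < n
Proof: z = m and z < k, hence m < k. Because q = j and k ≤ q, k ≤ j. Since m < k, m < j. m = x, so x < j. s | n and n > 0, hence s ≤ n. Because c < s, c < n. j ≤ c, so j < n. Because x < j, x < n.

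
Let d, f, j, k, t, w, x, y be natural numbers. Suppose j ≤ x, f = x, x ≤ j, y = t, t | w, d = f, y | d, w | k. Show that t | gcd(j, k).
Because d = f and f = x, d = x. x ≤ j and j ≤ x, so x = j. Since d = x, d = j. From y = t and y | d, t | d. Since d = j, t | j. t | w and w | k, hence t | k. t | j, so t | gcd(j, k).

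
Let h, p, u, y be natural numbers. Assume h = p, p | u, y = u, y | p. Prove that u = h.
Since y = u and y | p, u | p. From p | u, p = u. Since h = p, h = u. Then u = h.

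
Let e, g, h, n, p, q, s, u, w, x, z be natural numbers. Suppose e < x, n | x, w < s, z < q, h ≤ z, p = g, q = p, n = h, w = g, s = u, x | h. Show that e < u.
n = h and n | x, so h | x. x | h, so h = x. Since h ≤ z, x ≤ z. e < x, so e < z. q = p and p = g, hence q = g. Because z < q, z < g. Since e < z, e < g. From w = g and w < s, g < s. s = u, so g < u. e < g, so e < u.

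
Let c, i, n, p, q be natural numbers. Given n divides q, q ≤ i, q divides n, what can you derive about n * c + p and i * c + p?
n * c + p ≤ i * c + p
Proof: q divides n and n divides q, therefore q = n. Since q ≤ i, n ≤ i. By multiplying by a non-negative, n * c ≤ i * c. Then n * c + p ≤ i * c + p.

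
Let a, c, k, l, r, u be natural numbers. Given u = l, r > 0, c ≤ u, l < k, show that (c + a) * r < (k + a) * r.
u = l and c ≤ u, so c ≤ l. Since l < k, c < k. Then c + a < k + a. Using r > 0, by multiplying by a positive, (c + a) * r < (k + a) * r.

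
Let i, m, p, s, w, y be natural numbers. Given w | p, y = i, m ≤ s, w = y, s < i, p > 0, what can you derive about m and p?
m < p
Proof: w = y and y = i, hence w = i. w | p, so i | p. Since p > 0, i ≤ p. Since s < i, s < p. m ≤ s, so m < p.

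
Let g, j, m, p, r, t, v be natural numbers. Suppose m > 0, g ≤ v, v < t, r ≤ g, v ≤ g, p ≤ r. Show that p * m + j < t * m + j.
p ≤ r and r ≤ g, thus p ≤ g. v ≤ g and g ≤ v, so v = g. Since v < t, g < t. Because p ≤ g, p < t. m > 0, so p * m < t * m. Then p * m + j < t * m + j.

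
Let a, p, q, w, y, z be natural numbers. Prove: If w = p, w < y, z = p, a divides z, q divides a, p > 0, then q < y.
From q divides a and a divides z, q divides z. Since z = p, q divides p. Since p > 0, q ≤ p. Since w = p and w < y, p < y. q ≤ p, so q < y.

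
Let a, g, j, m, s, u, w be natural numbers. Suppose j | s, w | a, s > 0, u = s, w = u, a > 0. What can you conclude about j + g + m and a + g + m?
j + g + m ≤ a + g + m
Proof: j | s and s > 0, therefore j ≤ s. w | a and a > 0, so w ≤ a. w = u, so u ≤ a. u = s, so s ≤ a. Since j ≤ s, j ≤ a. Then j + g ≤ a + g. Then j + g + m ≤ a + g + m.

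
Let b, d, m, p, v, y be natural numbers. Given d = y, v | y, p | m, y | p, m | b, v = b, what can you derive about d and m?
d = m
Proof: Since y | p and p | m, y | m. Since v = b and v | y, b | y. m | b, so m | y. y | m, so y = m. d = y, so d = m.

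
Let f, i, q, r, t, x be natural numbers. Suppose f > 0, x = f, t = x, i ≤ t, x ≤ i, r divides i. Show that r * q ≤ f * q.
t = x and i ≤ t, thus i ≤ x. x ≤ i, so i = x. From x = f, i = f. Because r divides i, r divides f. f > 0, so r ≤ f. By multiplying by a non-negative, r * q ≤ f * q.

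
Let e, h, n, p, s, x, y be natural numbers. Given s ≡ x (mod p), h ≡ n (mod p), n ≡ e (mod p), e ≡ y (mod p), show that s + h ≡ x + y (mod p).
From h ≡ n (mod p) and n ≡ e (mod p), h ≡ e (mod p). e ≡ y (mod p), so h ≡ y (mod p). Combining with s ≡ x (mod p), by adding congruences, s + h ≡ x + y (mod p).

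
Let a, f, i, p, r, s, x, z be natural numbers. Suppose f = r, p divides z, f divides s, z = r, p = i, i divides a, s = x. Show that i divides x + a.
p = i and p divides z, so i divides z. z = r, so i divides r. Since s = x and f divides s, f divides x. Since f = r, r divides x. i divides r, so i divides x. Since i divides a, i divides x + a.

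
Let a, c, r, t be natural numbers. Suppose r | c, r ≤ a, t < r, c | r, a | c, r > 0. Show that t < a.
c | r and r | c, thus c = r. Since a | c, a | r. r > 0, so a ≤ r. Since r ≤ a, r = a. t < r, so t < a.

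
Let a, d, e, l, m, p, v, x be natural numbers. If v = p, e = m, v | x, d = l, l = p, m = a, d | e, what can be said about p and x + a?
p | x + a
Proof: v = p and v | x, so p | x. Since e = m and m = a, e = a. d = l and l = p, therefore d = p. Since d | e, p | e. e = a, so p | a. Since p | x, p | x + a.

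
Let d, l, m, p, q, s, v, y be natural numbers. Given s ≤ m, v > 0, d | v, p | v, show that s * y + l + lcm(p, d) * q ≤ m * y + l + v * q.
Since s ≤ m, s * y ≤ m * y. Then s * y + l ≤ m * y + l. p | v and d | v, thus lcm(p, d) | v. Since v > 0, lcm(p, d) ≤ v. Then lcm(p, d) * q ≤ v * q. Since s * y + l ≤ m * y + l, s * y + l + lcm(p, d) * q ≤ m * y + l + v * q.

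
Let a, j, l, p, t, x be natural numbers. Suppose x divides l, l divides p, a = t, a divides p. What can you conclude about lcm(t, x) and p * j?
lcm(t, x) divides p * j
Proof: Since a = t and a divides p, t divides p. Since x divides l and l divides p, x divides p. t divides p, so lcm(t, x) divides p. Then lcm(t, x) divides p * j.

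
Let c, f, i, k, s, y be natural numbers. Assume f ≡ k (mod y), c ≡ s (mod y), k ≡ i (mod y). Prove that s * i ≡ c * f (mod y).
f ≡ k (mod y) and k ≡ i (mod y), therefore f ≡ i (mod y). Since c ≡ s (mod y), by multiplying congruences, c * f ≡ s * i (mod y). Then s * i ≡ c * f (mod y).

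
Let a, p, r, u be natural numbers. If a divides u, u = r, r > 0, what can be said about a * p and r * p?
a * p ≤ r * p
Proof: Since u = r and a divides u, a divides r. Since r > 0, a ≤ r. By multiplying by a non-negative, a * p ≤ r * p.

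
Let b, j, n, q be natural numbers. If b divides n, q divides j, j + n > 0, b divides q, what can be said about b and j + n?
b ≤ j + n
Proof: b divides q and q divides j, therefore b divides j. b divides n, so b divides j + n. j + n > 0, so b ≤ j + n.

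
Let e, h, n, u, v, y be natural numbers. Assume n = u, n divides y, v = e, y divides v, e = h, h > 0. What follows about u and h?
u ≤ h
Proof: Because v = e and e = h, v = h. From n divides y and y divides v, n divides v. v = h, so n divides h. n = u, so u divides h. Since h > 0, u ≤ h.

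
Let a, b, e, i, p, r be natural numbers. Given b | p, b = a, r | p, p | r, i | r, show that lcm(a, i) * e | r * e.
Because p | r and r | p, p = r. b = a and b | p, therefore a | p. p = r, so a | r. Since i | r, lcm(a, i) | r. Then lcm(a, i) * e | r * e.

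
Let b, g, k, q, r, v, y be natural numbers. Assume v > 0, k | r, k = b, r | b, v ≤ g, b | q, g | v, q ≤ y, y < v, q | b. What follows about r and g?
r < g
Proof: q | b and b | q, thus q = b. k = b and k | r, therefore b | r. Since r | b, b = r. q = b, so q = r. g | v and v > 0, hence g ≤ v. v ≤ g, so v = g. q ≤ y and y < v, thus q < v. v = g, so q < g. q = r, so r < g.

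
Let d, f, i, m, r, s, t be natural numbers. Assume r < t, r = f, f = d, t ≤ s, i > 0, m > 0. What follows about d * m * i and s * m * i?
d * m * i < s * m * i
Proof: From r = f and f = d, r = d. Since r < t and t ≤ s, r < s. r = d, so d < s. Since m > 0, by multiplying by a positive, d * m < s * m. Combining with i > 0, by multiplying by a positive, d * m * i < s * m * i.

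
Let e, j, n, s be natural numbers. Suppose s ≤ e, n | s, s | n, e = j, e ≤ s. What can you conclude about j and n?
j = n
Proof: n | s and s | n, hence n = s. s ≤ e and e ≤ s, therefore s = e. Since n = s, n = e. Since e = j, n = j. Then j = n.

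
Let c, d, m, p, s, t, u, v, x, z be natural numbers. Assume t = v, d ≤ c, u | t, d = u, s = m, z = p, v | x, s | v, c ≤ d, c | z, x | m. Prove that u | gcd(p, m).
Because c ≤ d and d ≤ c, c = d. d = u, so c = u. Since c | z, u | z. Since z = p, u | p. From v | x and x | m, v | m. s = m and s | v, hence m | v. v | m, so v = m. t = v and u | t, so u | v. v = m, so u | m. Since u | p, u | gcd(p, m).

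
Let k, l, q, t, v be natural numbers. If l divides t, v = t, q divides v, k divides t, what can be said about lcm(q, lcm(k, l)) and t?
lcm(q, lcm(k, l)) divides t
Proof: Because v = t and q divides v, q divides t. k divides t and l divides t, therefore lcm(k, l) divides t. q divides t, so lcm(q, lcm(k, l)) divides t.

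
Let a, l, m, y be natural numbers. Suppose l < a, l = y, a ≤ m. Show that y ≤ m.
l < a and a ≤ m, so l < m. l = y, so y < m. Then y ≤ m.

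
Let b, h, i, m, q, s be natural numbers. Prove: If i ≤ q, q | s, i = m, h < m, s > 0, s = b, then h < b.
Since i = m and i ≤ q, m ≤ q. Because q | s and s > 0, q ≤ s. Since m ≤ q, m ≤ s. h < m, so h < s. Because s = b, h < b.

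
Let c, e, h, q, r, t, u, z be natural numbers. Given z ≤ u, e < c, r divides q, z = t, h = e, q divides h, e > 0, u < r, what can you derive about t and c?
t < c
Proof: Since z ≤ u and u < r, z < r. Since z = t, t < r. h = e and q divides h, so q divides e. Because r divides q, r divides e. Since e > 0, r ≤ e. t < r, so t < e. e < c, so t < c.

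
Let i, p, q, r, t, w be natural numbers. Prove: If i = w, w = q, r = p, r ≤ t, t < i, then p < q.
i = w and w = q, thus i = q. r = p and r ≤ t, hence p ≤ t. Since t < i, p < i. From i = q, p < q.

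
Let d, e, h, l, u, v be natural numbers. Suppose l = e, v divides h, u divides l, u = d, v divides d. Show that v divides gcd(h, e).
Because u = d and u divides l, d divides l. v divides d, so v divides l. Since l = e, v divides e. Since v divides h, v divides gcd(h, e).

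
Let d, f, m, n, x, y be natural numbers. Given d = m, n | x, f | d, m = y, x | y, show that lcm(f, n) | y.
d = m and m = y, so d = y. Since f | d, f | y. Since n | x and x | y, n | y. f | y, so lcm(f, n) | y.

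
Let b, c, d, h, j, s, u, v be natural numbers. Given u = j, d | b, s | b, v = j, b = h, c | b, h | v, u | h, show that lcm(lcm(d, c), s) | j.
v = j and h | v, thus h | j. Since u = j and u | h, j | h. From h | j, h = j. b = h, so b = j. Since d | b and c | b, lcm(d, c) | b. s | b, so lcm(lcm(d, c), s) | b. b = j, so lcm(lcm(d, c), s) | j.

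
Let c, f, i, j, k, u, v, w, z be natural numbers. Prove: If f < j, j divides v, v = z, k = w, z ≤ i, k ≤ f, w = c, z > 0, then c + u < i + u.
k = w and w = c, hence k = c. From k ≤ f and f < j, k < j. v = z and j divides v, thus j divides z. z > 0, so j ≤ z. z ≤ i, so j ≤ i. k < j, so k < i. k = c, so c < i. Then c + u < i + u.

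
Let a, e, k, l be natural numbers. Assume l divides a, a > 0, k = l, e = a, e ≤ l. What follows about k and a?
k = a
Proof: Because l divides a and a > 0, l ≤ a. Because e = a and e ≤ l, a ≤ l. Because l ≤ a, l = a. Since k = l, k = a.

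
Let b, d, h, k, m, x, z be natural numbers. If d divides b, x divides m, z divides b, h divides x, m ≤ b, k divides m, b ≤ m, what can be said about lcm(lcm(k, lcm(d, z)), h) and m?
lcm(lcm(k, lcm(d, z)), h) divides m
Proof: b ≤ m and m ≤ b, hence b = m. d divides b and z divides b, hence lcm(d, z) divides b. From b = m, lcm(d, z) divides m. Since k divides m, lcm(k, lcm(d, z)) divides m. h divides x and x divides m, thus h divides m. Since lcm(k, lcm(d, z)) divides m, lcm(lcm(k, lcm(d, z)), h) divides m.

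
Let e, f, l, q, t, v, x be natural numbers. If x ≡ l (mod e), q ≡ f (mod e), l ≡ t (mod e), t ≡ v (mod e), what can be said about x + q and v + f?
x + q ≡ v + f (mod e)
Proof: From x ≡ l (mod e) and l ≡ t (mod e), x ≡ t (mod e). Since t ≡ v (mod e), x ≡ v (mod e). Because q ≡ f (mod e), by adding congruences, x + q ≡ v + f (mod e).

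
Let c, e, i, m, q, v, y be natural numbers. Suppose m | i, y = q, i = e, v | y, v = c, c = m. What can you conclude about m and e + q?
m | e + q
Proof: From i = e and m | i, m | e. From v = c and v | y, c | y. y = q, so c | q. Since c = m, m | q. From m | e, m | e + q.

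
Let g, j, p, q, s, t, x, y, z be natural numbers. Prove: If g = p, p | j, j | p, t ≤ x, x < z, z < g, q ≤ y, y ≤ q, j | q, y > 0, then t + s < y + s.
p | j and j | p, hence p = j. g = p, so g = j. Since x < z and z < g, x < g. t ≤ x, so t < g. Since g = j, t < j. Since q ≤ y and y ≤ q, q = y. Since j | q, j | y. Since y > 0, j ≤ y. From t < j, t < y. Then t + s < y + s.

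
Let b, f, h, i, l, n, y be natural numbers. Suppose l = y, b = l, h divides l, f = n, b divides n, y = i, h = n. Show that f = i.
h = n and h divides l, thus n divides l. b = l and b divides n, so l divides n. n divides l, so n = l. f = n, so f = l. l = y, so f = y. Since y = i, f = i.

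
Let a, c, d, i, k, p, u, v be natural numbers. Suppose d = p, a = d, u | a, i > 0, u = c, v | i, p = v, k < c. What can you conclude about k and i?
k < i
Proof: d = p and p = v, hence d = v. a = d and u | a, hence u | d. d = v, so u | v. v | i, so u | i. u = c, so c | i. Because i > 0, c ≤ i. k < c, so k < i.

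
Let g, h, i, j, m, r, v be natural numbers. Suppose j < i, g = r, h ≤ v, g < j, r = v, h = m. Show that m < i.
h = m and h ≤ v, thus m ≤ v. g = r and r = v, so g = v. g < j, so v < j. m ≤ v, so m < j. j < i, so m < i.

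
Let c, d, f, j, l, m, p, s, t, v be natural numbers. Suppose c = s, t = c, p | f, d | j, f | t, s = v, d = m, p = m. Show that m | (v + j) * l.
Since t = c and f | t, f | c. Since c = s, f | s. From p | f, p | s. Since s = v, p | v. p = m, so m | v. d = m and d | j, so m | j. m | v, so m | v + j. Then m | (v + j) * l.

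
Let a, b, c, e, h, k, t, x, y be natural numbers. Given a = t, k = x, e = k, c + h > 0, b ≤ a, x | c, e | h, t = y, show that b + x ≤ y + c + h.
a = t and t = y, hence a = y. b ≤ a, so b ≤ y. Because e = k and k = x, e = x. e | h, so x | h. x | c, so x | c + h. c + h > 0, so x ≤ c + h. Since b ≤ y, b + x ≤ y + c + h.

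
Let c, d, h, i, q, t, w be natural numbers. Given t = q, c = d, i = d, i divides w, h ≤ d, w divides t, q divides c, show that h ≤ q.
Because i divides w and w divides t, i divides t. t = q, so i divides q. i = d, so d divides q. c = d and q divides c, therefore q divides d. Since d divides q, d = q. From h ≤ d, h ≤ q.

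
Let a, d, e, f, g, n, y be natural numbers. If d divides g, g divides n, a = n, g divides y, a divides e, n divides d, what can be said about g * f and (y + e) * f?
g * f divides (y + e) * f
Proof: n divides d and d divides g, thus n divides g. g divides n, so n = g. Since a = n, a = g. From a divides e, g divides e. Since g divides y, g divides y + e. Then g * f divides (y + e) * f.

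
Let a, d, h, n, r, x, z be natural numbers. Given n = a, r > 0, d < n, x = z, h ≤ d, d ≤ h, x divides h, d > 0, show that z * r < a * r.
h ≤ d and d ≤ h, thus h = d. x = z and x divides h, hence z divides h. h = d, so z divides d. d > 0, so z ≤ d. n = a and d < n, therefore d < a. z ≤ d, so z < a. Since r > 0, by multiplying by a positive, z * r < a * r.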